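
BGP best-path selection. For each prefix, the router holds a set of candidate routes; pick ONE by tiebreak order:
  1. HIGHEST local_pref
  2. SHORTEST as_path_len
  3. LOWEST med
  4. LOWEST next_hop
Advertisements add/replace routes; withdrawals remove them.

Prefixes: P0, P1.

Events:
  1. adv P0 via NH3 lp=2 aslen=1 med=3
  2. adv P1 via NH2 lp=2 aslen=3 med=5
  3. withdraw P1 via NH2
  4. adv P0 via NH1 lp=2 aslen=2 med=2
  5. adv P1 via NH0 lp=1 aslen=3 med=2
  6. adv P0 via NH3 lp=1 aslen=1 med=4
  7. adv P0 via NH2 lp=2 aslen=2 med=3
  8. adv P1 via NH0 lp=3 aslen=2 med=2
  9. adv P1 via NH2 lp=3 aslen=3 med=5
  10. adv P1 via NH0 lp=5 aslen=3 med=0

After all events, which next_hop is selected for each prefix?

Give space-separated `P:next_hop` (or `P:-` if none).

Op 1: best P0=NH3 P1=-
Op 2: best P0=NH3 P1=NH2
Op 3: best P0=NH3 P1=-
Op 4: best P0=NH3 P1=-
Op 5: best P0=NH3 P1=NH0
Op 6: best P0=NH1 P1=NH0
Op 7: best P0=NH1 P1=NH0
Op 8: best P0=NH1 P1=NH0
Op 9: best P0=NH1 P1=NH0
Op 10: best P0=NH1 P1=NH0

Answer: P0:NH1 P1:NH0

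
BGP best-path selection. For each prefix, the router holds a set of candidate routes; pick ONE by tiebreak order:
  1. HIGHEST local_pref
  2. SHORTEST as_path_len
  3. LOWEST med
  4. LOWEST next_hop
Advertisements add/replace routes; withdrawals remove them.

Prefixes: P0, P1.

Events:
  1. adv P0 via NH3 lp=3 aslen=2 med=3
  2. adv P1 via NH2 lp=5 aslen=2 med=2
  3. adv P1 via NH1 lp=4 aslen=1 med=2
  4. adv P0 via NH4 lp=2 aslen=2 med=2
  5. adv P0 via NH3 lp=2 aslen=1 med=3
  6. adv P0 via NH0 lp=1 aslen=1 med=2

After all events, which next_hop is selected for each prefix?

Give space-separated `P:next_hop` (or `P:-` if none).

Op 1: best P0=NH3 P1=-
Op 2: best P0=NH3 P1=NH2
Op 3: best P0=NH3 P1=NH2
Op 4: best P0=NH3 P1=NH2
Op 5: best P0=NH3 P1=NH2
Op 6: best P0=NH3 P1=NH2

Answer: P0:NH3 P1:NH2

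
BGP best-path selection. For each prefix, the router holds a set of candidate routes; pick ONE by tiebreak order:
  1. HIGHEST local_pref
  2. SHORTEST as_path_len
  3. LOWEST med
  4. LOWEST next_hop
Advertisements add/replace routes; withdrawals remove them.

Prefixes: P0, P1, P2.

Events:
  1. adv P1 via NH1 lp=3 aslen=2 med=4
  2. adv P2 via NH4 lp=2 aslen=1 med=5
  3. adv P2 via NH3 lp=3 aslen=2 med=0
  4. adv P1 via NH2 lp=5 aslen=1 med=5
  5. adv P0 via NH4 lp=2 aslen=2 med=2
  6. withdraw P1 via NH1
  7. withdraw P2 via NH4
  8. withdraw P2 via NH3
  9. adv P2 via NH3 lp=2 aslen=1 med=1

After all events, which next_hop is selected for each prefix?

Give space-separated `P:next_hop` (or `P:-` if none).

Answer: P0:NH4 P1:NH2 P2:NH3

Derivation:
Op 1: best P0=- P1=NH1 P2=-
Op 2: best P0=- P1=NH1 P2=NH4
Op 3: best P0=- P1=NH1 P2=NH3
Op 4: best P0=- P1=NH2 P2=NH3
Op 5: best P0=NH4 P1=NH2 P2=NH3
Op 6: best P0=NH4 P1=NH2 P2=NH3
Op 7: best P0=NH4 P1=NH2 P2=NH3
Op 8: best P0=NH4 P1=NH2 P2=-
Op 9: best P0=NH4 P1=NH2 P2=NH3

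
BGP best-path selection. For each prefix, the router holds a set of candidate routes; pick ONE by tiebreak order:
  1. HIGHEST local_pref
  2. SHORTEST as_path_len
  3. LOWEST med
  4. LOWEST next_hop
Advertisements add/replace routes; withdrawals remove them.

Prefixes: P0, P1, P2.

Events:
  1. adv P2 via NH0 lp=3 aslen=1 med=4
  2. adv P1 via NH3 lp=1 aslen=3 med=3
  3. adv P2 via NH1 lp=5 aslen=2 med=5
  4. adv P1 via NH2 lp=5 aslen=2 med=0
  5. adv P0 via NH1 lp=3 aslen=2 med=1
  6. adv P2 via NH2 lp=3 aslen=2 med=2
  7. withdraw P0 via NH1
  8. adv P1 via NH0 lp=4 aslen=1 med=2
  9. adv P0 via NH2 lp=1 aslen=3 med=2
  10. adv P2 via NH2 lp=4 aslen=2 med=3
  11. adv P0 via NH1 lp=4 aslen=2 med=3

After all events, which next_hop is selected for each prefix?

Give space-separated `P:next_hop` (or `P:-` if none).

Op 1: best P0=- P1=- P2=NH0
Op 2: best P0=- P1=NH3 P2=NH0
Op 3: best P0=- P1=NH3 P2=NH1
Op 4: best P0=- P1=NH2 P2=NH1
Op 5: best P0=NH1 P1=NH2 P2=NH1
Op 6: best P0=NH1 P1=NH2 P2=NH1
Op 7: best P0=- P1=NH2 P2=NH1
Op 8: best P0=- P1=NH2 P2=NH1
Op 9: best P0=NH2 P1=NH2 P2=NH1
Op 10: best P0=NH2 P1=NH2 P2=NH1
Op 11: best P0=NH1 P1=NH2 P2=NH1

Answer: P0:NH1 P1:NH2 P2:NH1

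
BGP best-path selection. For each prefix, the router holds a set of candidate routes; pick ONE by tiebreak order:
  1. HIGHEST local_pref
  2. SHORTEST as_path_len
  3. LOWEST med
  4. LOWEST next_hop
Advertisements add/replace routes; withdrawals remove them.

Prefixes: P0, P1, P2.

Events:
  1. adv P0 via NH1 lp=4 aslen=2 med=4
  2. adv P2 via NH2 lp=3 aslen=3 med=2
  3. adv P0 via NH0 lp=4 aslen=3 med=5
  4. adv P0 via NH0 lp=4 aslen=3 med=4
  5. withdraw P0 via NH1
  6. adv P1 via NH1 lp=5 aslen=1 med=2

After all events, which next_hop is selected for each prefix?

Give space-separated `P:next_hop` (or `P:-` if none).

Op 1: best P0=NH1 P1=- P2=-
Op 2: best P0=NH1 P1=- P2=NH2
Op 3: best P0=NH1 P1=- P2=NH2
Op 4: best P0=NH1 P1=- P2=NH2
Op 5: best P0=NH0 P1=- P2=NH2
Op 6: best P0=NH0 P1=NH1 P2=NH2

Answer: P0:NH0 P1:NH1 P2:NH2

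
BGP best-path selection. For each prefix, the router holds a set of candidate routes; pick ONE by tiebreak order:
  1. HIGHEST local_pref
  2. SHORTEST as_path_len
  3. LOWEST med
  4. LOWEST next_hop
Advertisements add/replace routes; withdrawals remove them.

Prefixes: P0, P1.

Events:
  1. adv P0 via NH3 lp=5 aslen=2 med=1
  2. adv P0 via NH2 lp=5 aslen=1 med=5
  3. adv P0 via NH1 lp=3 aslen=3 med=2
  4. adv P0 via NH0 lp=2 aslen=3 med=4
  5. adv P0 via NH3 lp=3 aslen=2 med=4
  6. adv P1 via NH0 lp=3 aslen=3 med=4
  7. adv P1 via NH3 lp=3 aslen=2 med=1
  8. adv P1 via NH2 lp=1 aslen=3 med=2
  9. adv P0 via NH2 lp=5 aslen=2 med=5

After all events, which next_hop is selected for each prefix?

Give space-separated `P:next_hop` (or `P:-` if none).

Answer: P0:NH2 P1:NH3

Derivation:
Op 1: best P0=NH3 P1=-
Op 2: best P0=NH2 P1=-
Op 3: best P0=NH2 P1=-
Op 4: best P0=NH2 P1=-
Op 5: best P0=NH2 P1=-
Op 6: best P0=NH2 P1=NH0
Op 7: best P0=NH2 P1=NH3
Op 8: best P0=NH2 P1=NH3
Op 9: best P0=NH2 P1=NH3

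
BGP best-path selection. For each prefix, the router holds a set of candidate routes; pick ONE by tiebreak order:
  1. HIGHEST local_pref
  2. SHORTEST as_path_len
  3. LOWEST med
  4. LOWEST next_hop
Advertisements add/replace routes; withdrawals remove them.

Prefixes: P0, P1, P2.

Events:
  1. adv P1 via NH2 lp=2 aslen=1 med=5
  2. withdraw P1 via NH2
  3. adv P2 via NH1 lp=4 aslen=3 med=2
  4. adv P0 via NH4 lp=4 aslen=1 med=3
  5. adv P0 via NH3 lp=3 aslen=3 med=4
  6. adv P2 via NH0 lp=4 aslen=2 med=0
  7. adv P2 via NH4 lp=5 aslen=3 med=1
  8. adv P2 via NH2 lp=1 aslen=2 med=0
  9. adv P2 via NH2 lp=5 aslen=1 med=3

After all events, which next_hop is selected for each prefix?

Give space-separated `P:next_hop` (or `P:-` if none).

Answer: P0:NH4 P1:- P2:NH2

Derivation:
Op 1: best P0=- P1=NH2 P2=-
Op 2: best P0=- P1=- P2=-
Op 3: best P0=- P1=- P2=NH1
Op 4: best P0=NH4 P1=- P2=NH1
Op 5: best P0=NH4 P1=- P2=NH1
Op 6: best P0=NH4 P1=- P2=NH0
Op 7: best P0=NH4 P1=- P2=NH4
Op 8: best P0=NH4 P1=- P2=NH4
Op 9: best P0=NH4 P1=- P2=NH2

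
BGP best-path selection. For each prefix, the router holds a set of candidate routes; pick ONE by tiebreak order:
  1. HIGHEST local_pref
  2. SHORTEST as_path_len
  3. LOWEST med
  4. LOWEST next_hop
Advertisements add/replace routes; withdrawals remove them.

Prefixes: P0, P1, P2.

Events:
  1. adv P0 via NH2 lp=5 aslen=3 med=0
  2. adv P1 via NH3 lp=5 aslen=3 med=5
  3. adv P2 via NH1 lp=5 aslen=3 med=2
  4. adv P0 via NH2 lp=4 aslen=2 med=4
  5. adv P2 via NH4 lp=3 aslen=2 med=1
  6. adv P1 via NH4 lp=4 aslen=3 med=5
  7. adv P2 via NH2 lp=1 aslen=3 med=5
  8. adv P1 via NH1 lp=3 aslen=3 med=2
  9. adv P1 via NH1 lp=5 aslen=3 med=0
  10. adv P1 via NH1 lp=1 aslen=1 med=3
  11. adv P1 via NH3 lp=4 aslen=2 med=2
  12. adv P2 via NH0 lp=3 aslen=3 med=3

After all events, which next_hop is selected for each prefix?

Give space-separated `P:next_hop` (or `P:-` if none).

Answer: P0:NH2 P1:NH3 P2:NH1

Derivation:
Op 1: best P0=NH2 P1=- P2=-
Op 2: best P0=NH2 P1=NH3 P2=-
Op 3: best P0=NH2 P1=NH3 P2=NH1
Op 4: best P0=NH2 P1=NH3 P2=NH1
Op 5: best P0=NH2 P1=NH3 P2=NH1
Op 6: best P0=NH2 P1=NH3 P2=NH1
Op 7: best P0=NH2 P1=NH3 P2=NH1
Op 8: best P0=NH2 P1=NH3 P2=NH1
Op 9: best P0=NH2 P1=NH1 P2=NH1
Op 10: best P0=NH2 P1=NH3 P2=NH1
Op 11: best P0=NH2 P1=NH3 P2=NH1
Op 12: best P0=NH2 P1=NH3 P2=NH1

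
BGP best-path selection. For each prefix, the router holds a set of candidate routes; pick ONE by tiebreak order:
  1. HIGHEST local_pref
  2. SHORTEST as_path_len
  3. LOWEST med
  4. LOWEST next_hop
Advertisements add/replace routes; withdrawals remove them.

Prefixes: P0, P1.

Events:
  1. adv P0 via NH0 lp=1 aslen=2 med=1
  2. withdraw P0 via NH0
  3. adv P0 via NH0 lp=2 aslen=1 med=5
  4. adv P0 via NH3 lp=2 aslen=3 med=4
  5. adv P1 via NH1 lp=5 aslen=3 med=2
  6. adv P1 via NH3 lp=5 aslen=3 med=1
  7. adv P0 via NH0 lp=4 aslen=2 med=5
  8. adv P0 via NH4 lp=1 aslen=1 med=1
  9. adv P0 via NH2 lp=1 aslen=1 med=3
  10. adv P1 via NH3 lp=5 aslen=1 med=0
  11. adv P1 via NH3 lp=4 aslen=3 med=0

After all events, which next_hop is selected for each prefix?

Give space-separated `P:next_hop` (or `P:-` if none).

Op 1: best P0=NH0 P1=-
Op 2: best P0=- P1=-
Op 3: best P0=NH0 P1=-
Op 4: best P0=NH0 P1=-
Op 5: best P0=NH0 P1=NH1
Op 6: best P0=NH0 P1=NH3
Op 7: best P0=NH0 P1=NH3
Op 8: best P0=NH0 P1=NH3
Op 9: best P0=NH0 P1=NH3
Op 10: best P0=NH0 P1=NH3
Op 11: best P0=NH0 P1=NH1

Answer: P0:NH0 P1:NH1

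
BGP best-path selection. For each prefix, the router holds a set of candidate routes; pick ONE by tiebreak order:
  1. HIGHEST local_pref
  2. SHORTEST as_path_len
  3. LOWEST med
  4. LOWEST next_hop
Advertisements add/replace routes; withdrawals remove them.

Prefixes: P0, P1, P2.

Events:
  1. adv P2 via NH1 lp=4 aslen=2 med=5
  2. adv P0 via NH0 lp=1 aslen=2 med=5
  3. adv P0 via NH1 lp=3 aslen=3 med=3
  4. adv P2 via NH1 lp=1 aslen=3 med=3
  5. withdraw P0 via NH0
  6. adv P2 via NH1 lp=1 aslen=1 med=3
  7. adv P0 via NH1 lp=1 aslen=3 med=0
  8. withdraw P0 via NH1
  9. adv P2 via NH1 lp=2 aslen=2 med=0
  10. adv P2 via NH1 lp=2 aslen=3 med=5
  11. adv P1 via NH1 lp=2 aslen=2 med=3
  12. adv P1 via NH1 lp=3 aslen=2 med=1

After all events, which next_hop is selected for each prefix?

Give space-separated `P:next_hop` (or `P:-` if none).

Answer: P0:- P1:NH1 P2:NH1

Derivation:
Op 1: best P0=- P1=- P2=NH1
Op 2: best P0=NH0 P1=- P2=NH1
Op 3: best P0=NH1 P1=- P2=NH1
Op 4: best P0=NH1 P1=- P2=NH1
Op 5: best P0=NH1 P1=- P2=NH1
Op 6: best P0=NH1 P1=- P2=NH1
Op 7: best P0=NH1 P1=- P2=NH1
Op 8: best P0=- P1=- P2=NH1
Op 9: best P0=- P1=- P2=NH1
Op 10: best P0=- P1=- P2=NH1
Op 11: best P0=- P1=NH1 P2=NH1
Op 12: best P0=- P1=NH1 P2=NH1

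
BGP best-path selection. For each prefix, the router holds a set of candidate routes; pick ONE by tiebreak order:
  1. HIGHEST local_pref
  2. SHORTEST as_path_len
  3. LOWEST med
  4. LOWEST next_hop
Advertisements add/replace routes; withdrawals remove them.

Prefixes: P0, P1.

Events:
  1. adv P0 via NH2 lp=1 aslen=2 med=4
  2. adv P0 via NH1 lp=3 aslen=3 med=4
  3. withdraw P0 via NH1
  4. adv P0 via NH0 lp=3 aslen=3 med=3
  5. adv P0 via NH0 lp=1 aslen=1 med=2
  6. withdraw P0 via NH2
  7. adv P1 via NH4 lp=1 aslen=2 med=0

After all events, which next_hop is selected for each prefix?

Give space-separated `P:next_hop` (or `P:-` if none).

Op 1: best P0=NH2 P1=-
Op 2: best P0=NH1 P1=-
Op 3: best P0=NH2 P1=-
Op 4: best P0=NH0 P1=-
Op 5: best P0=NH0 P1=-
Op 6: best P0=NH0 P1=-
Op 7: best P0=NH0 P1=NH4

Answer: P0:NH0 P1:NH4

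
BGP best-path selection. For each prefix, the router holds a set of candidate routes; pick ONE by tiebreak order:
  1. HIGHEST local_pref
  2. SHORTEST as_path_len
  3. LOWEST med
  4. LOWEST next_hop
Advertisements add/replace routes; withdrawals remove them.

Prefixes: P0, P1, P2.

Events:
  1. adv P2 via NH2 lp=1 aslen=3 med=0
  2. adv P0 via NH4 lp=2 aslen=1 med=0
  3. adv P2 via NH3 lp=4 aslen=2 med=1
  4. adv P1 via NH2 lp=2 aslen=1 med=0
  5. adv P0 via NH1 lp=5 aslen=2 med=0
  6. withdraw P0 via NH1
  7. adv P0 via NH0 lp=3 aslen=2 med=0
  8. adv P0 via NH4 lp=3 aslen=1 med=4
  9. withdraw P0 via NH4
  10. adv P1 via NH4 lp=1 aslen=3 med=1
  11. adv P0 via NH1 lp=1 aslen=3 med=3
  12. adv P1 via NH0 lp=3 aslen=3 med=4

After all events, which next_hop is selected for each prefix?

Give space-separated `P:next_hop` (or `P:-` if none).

Op 1: best P0=- P1=- P2=NH2
Op 2: best P0=NH4 P1=- P2=NH2
Op 3: best P0=NH4 P1=- P2=NH3
Op 4: best P0=NH4 P1=NH2 P2=NH3
Op 5: best P0=NH1 P1=NH2 P2=NH3
Op 6: best P0=NH4 P1=NH2 P2=NH3
Op 7: best P0=NH0 P1=NH2 P2=NH3
Op 8: best P0=NH4 P1=NH2 P2=NH3
Op 9: best P0=NH0 P1=NH2 P2=NH3
Op 10: best P0=NH0 P1=NH2 P2=NH3
Op 11: best P0=NH0 P1=NH2 P2=NH3
Op 12: best P0=NH0 P1=NH0 P2=NH3

Answer: P0:NH0 P1:NH0 P2:NH3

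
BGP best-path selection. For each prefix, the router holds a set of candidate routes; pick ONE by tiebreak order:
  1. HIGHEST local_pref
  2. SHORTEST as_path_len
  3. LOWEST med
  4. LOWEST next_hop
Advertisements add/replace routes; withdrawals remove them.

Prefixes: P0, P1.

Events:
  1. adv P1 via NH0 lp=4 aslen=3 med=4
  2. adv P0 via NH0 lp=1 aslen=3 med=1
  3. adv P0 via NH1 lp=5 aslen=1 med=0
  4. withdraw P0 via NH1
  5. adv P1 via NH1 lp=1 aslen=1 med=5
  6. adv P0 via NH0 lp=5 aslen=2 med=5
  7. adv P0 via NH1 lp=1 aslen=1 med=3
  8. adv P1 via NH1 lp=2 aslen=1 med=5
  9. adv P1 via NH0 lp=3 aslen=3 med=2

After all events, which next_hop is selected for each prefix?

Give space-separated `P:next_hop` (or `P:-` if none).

Answer: P0:NH0 P1:NH0

Derivation:
Op 1: best P0=- P1=NH0
Op 2: best P0=NH0 P1=NH0
Op 3: best P0=NH1 P1=NH0
Op 4: best P0=NH0 P1=NH0
Op 5: best P0=NH0 P1=NH0
Op 6: best P0=NH0 P1=NH0
Op 7: best P0=NH0 P1=NH0
Op 8: best P0=NH0 P1=NH0
Op 9: best P0=NH0 P1=NH0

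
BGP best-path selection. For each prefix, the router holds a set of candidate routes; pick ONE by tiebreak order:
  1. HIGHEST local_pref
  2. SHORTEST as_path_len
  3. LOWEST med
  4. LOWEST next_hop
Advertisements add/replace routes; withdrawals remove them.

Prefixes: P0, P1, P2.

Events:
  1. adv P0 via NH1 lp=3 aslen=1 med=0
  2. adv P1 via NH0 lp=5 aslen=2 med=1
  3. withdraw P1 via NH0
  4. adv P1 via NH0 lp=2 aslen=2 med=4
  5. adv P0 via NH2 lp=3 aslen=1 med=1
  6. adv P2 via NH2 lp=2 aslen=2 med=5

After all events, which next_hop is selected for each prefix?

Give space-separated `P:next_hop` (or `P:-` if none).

Answer: P0:NH1 P1:NH0 P2:NH2

Derivation:
Op 1: best P0=NH1 P1=- P2=-
Op 2: best P0=NH1 P1=NH0 P2=-
Op 3: best P0=NH1 P1=- P2=-
Op 4: best P0=NH1 P1=NH0 P2=-
Op 5: best P0=NH1 P1=NH0 P2=-
Op 6: best P0=NH1 P1=NH0 P2=NH2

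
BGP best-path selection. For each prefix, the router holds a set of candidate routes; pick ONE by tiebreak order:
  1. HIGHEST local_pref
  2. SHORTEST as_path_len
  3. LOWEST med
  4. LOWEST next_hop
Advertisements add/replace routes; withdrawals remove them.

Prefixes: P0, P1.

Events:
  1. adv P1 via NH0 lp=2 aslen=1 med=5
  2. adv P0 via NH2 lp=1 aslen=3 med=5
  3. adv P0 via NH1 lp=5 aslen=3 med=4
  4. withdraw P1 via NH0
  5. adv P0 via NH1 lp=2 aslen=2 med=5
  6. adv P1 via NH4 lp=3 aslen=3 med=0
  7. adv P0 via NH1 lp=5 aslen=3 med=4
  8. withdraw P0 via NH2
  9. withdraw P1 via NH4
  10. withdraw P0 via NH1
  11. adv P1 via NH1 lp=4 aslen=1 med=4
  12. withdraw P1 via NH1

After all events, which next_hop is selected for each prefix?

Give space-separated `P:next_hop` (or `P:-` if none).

Answer: P0:- P1:-

Derivation:
Op 1: best P0=- P1=NH0
Op 2: best P0=NH2 P1=NH0
Op 3: best P0=NH1 P1=NH0
Op 4: best P0=NH1 P1=-
Op 5: best P0=NH1 P1=-
Op 6: best P0=NH1 P1=NH4
Op 7: best P0=NH1 P1=NH4
Op 8: best P0=NH1 P1=NH4
Op 9: best P0=NH1 P1=-
Op 10: best P0=- P1=-
Op 11: best P0=- P1=NH1
Op 12: best P0=- P1=-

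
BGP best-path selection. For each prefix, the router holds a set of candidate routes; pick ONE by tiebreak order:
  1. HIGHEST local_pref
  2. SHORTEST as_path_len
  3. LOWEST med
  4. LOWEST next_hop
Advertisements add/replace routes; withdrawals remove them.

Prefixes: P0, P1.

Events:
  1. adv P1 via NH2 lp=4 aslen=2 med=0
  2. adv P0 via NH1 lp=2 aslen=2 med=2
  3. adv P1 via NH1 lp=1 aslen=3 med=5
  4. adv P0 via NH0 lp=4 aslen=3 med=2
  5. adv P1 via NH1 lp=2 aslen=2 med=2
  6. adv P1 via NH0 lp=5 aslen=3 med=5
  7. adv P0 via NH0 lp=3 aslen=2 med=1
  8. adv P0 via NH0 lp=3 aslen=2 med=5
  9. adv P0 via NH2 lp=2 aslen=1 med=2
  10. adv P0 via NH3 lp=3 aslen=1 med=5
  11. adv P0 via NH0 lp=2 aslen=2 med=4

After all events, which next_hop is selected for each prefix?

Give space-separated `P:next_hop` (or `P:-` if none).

Op 1: best P0=- P1=NH2
Op 2: best P0=NH1 P1=NH2
Op 3: best P0=NH1 P1=NH2
Op 4: best P0=NH0 P1=NH2
Op 5: best P0=NH0 P1=NH2
Op 6: best P0=NH0 P1=NH0
Op 7: best P0=NH0 P1=NH0
Op 8: best P0=NH0 P1=NH0
Op 9: best P0=NH0 P1=NH0
Op 10: best P0=NH3 P1=NH0
Op 11: best P0=NH3 P1=NH0

Answer: P0:NH3 P1:NH0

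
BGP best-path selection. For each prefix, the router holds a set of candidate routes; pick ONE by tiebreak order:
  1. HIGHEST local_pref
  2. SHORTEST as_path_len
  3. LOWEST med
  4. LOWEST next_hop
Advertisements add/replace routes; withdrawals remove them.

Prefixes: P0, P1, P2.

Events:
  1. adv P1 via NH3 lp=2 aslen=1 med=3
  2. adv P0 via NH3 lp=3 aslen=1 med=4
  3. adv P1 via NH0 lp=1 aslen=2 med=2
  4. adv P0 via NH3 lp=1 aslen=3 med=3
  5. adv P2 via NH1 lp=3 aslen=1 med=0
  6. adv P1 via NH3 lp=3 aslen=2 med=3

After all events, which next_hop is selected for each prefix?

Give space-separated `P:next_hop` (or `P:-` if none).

Answer: P0:NH3 P1:NH3 P2:NH1

Derivation:
Op 1: best P0=- P1=NH3 P2=-
Op 2: best P0=NH3 P1=NH3 P2=-
Op 3: best P0=NH3 P1=NH3 P2=-
Op 4: best P0=NH3 P1=NH3 P2=-
Op 5: best P0=NH3 P1=NH3 P2=NH1
Op 6: best P0=NH3 P1=NH3 P2=NH1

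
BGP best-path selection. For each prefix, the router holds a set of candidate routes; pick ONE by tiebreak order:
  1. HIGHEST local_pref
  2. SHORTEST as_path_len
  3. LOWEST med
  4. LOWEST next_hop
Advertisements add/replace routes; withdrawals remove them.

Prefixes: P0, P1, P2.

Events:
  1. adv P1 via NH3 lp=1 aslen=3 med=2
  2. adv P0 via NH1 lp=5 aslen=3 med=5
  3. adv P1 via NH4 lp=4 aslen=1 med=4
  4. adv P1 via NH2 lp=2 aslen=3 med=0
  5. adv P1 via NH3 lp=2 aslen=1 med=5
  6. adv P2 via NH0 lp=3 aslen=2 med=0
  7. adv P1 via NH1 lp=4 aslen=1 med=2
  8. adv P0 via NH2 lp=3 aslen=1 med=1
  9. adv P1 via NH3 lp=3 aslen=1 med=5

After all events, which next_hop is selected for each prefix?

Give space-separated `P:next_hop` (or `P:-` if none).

Answer: P0:NH1 P1:NH1 P2:NH0

Derivation:
Op 1: best P0=- P1=NH3 P2=-
Op 2: best P0=NH1 P1=NH3 P2=-
Op 3: best P0=NH1 P1=NH4 P2=-
Op 4: best P0=NH1 P1=NH4 P2=-
Op 5: best P0=NH1 P1=NH4 P2=-
Op 6: best P0=NH1 P1=NH4 P2=NH0
Op 7: best P0=NH1 P1=NH1 P2=NH0
Op 8: best P0=NH1 P1=NH1 P2=NH0
Op 9: best P0=NH1 P1=NH1 P2=NH0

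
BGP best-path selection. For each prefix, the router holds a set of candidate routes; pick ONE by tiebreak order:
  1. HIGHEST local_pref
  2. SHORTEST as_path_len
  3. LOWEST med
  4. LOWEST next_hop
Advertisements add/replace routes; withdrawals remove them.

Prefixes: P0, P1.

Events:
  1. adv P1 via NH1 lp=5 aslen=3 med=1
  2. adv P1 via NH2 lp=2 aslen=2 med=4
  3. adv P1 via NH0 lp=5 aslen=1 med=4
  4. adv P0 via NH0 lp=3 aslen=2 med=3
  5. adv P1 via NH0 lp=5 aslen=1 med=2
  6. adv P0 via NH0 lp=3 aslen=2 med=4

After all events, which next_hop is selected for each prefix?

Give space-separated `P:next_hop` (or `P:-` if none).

Op 1: best P0=- P1=NH1
Op 2: best P0=- P1=NH1
Op 3: best P0=- P1=NH0
Op 4: best P0=NH0 P1=NH0
Op 5: best P0=NH0 P1=NH0
Op 6: best P0=NH0 P1=NH0

Answer: P0:NH0 P1:NH0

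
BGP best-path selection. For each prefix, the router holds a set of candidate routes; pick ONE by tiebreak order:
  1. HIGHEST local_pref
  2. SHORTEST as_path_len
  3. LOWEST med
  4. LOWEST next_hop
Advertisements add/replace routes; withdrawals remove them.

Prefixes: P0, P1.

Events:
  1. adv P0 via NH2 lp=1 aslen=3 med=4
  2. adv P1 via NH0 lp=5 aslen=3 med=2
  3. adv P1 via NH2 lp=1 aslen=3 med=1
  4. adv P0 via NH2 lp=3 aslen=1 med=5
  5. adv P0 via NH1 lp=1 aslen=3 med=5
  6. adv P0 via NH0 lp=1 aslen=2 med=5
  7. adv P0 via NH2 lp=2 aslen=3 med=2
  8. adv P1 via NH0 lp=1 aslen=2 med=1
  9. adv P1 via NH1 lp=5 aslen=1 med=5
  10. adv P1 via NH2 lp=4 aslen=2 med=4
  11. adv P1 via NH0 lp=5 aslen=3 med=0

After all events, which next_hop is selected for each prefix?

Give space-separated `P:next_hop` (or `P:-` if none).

Op 1: best P0=NH2 P1=-
Op 2: best P0=NH2 P1=NH0
Op 3: best P0=NH2 P1=NH0
Op 4: best P0=NH2 P1=NH0
Op 5: best P0=NH2 P1=NH0
Op 6: best P0=NH2 P1=NH0
Op 7: best P0=NH2 P1=NH0
Op 8: best P0=NH2 P1=NH0
Op 9: best P0=NH2 P1=NH1
Op 10: best P0=NH2 P1=NH1
Op 11: best P0=NH2 P1=NH1

Answer: P0:NH2 P1:NH1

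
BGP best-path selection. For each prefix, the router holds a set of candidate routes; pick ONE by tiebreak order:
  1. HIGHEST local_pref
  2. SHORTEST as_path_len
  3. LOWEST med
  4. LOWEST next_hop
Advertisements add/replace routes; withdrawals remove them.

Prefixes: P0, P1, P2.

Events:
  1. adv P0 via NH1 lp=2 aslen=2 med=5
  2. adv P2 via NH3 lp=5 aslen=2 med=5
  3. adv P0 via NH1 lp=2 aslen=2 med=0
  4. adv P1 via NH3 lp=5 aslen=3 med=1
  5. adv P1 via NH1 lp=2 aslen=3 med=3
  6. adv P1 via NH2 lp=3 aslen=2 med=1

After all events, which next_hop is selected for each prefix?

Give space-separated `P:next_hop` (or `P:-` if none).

Op 1: best P0=NH1 P1=- P2=-
Op 2: best P0=NH1 P1=- P2=NH3
Op 3: best P0=NH1 P1=- P2=NH3
Op 4: best P0=NH1 P1=NH3 P2=NH3
Op 5: best P0=NH1 P1=NH3 P2=NH3
Op 6: best P0=NH1 P1=NH3 P2=NH3

Answer: P0:NH1 P1:NH3 P2:NH3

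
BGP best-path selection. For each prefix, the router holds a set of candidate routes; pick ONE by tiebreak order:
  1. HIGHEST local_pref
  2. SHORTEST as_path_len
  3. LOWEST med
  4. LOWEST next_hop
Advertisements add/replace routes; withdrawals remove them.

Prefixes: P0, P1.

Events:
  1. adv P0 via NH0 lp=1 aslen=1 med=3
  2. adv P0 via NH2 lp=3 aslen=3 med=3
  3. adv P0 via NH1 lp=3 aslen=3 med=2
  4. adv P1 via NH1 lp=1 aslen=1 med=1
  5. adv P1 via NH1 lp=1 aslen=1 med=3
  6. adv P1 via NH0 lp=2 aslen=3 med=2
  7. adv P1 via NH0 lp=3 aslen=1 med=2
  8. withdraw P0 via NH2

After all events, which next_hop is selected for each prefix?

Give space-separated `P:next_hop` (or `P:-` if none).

Op 1: best P0=NH0 P1=-
Op 2: best P0=NH2 P1=-
Op 3: best P0=NH1 P1=-
Op 4: best P0=NH1 P1=NH1
Op 5: best P0=NH1 P1=NH1
Op 6: best P0=NH1 P1=NH0
Op 7: best P0=NH1 P1=NH0
Op 8: best P0=NH1 P1=NH0

Answer: P0:NH1 P1:NH0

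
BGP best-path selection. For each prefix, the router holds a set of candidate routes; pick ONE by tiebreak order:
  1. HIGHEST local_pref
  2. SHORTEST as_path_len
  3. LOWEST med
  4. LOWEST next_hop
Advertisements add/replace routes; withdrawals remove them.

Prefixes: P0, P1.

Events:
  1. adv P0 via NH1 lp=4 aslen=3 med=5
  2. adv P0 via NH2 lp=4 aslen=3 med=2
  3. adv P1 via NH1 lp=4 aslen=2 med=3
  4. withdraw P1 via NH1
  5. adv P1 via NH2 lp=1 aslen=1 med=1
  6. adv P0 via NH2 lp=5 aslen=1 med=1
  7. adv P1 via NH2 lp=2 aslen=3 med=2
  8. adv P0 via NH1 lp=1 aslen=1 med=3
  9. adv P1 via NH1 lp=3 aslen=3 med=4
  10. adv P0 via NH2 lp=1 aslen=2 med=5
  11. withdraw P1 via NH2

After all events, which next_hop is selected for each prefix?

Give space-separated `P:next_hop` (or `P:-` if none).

Op 1: best P0=NH1 P1=-
Op 2: best P0=NH2 P1=-
Op 3: best P0=NH2 P1=NH1
Op 4: best P0=NH2 P1=-
Op 5: best P0=NH2 P1=NH2
Op 6: best P0=NH2 P1=NH2
Op 7: best P0=NH2 P1=NH2
Op 8: best P0=NH2 P1=NH2
Op 9: best P0=NH2 P1=NH1
Op 10: best P0=NH1 P1=NH1
Op 11: best P0=NH1 P1=NH1

Answer: P0:NH1 P1:NH1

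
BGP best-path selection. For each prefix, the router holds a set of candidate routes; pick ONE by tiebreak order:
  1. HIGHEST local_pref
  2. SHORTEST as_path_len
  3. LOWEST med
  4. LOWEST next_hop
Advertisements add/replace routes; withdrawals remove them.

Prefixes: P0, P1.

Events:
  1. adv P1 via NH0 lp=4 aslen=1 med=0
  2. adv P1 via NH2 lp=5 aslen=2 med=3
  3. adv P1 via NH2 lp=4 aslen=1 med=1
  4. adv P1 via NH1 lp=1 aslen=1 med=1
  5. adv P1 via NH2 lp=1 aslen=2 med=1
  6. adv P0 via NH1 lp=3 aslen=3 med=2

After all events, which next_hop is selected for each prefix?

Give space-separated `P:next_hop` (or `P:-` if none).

Op 1: best P0=- P1=NH0
Op 2: best P0=- P1=NH2
Op 3: best P0=- P1=NH0
Op 4: best P0=- P1=NH0
Op 5: best P0=- P1=NH0
Op 6: best P0=NH1 P1=NH0

Answer: P0:NH1 P1:NH0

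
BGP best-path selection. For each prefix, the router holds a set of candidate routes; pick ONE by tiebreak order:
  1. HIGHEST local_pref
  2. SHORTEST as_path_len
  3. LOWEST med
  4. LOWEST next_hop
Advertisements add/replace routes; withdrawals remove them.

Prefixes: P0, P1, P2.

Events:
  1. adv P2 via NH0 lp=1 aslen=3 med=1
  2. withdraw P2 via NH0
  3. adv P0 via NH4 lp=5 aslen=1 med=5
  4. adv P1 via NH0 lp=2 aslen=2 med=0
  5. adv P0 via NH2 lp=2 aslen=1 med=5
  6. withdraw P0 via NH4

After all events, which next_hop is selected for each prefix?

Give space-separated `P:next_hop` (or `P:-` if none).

Op 1: best P0=- P1=- P2=NH0
Op 2: best P0=- P1=- P2=-
Op 3: best P0=NH4 P1=- P2=-
Op 4: best P0=NH4 P1=NH0 P2=-
Op 5: best P0=NH4 P1=NH0 P2=-
Op 6: best P0=NH2 P1=NH0 P2=-

Answer: P0:NH2 P1:NH0 P2:-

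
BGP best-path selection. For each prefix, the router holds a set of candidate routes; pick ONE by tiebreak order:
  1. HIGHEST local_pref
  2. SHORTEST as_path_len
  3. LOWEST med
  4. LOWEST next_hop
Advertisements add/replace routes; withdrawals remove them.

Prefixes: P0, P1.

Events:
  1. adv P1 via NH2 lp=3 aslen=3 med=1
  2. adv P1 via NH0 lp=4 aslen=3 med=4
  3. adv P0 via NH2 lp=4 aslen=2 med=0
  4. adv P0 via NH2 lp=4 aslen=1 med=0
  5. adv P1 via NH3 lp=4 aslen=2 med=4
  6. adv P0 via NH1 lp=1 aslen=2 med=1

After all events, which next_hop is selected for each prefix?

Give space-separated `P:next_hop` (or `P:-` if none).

Op 1: best P0=- P1=NH2
Op 2: best P0=- P1=NH0
Op 3: best P0=NH2 P1=NH0
Op 4: best P0=NH2 P1=NH0
Op 5: best P0=NH2 P1=NH3
Op 6: best P0=NH2 P1=NH3

Answer: P0:NH2 P1:NH3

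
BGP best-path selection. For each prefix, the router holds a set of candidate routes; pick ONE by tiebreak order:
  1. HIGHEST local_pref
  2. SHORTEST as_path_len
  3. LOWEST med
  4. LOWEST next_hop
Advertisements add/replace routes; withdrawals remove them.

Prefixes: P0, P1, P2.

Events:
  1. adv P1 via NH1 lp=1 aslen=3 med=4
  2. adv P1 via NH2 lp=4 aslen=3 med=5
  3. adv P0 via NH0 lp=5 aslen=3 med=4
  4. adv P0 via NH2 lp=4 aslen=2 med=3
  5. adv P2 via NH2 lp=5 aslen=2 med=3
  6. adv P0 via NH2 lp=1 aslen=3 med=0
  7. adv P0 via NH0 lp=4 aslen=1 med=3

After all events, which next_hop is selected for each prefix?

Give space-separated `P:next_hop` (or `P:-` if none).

Op 1: best P0=- P1=NH1 P2=-
Op 2: best P0=- P1=NH2 P2=-
Op 3: best P0=NH0 P1=NH2 P2=-
Op 4: best P0=NH0 P1=NH2 P2=-
Op 5: best P0=NH0 P1=NH2 P2=NH2
Op 6: best P0=NH0 P1=NH2 P2=NH2
Op 7: best P0=NH0 P1=NH2 P2=NH2

Answer: P0:NH0 P1:NH2 P2:NH2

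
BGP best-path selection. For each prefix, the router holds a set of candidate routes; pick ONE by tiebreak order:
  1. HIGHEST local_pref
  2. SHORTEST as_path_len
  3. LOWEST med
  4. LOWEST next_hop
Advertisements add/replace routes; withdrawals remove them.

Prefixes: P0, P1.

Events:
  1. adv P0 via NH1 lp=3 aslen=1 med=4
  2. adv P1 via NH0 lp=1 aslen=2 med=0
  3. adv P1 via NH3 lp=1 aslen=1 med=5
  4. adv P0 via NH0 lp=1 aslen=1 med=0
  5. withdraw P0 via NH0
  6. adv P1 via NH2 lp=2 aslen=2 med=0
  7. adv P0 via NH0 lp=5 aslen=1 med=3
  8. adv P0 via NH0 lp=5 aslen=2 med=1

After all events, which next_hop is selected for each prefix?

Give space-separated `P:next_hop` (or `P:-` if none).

Op 1: best P0=NH1 P1=-
Op 2: best P0=NH1 P1=NH0
Op 3: best P0=NH1 P1=NH3
Op 4: best P0=NH1 P1=NH3
Op 5: best P0=NH1 P1=NH3
Op 6: best P0=NH1 P1=NH2
Op 7: best P0=NH0 P1=NH2
Op 8: best P0=NH0 P1=NH2

Answer: P0:NH0 P1:NH2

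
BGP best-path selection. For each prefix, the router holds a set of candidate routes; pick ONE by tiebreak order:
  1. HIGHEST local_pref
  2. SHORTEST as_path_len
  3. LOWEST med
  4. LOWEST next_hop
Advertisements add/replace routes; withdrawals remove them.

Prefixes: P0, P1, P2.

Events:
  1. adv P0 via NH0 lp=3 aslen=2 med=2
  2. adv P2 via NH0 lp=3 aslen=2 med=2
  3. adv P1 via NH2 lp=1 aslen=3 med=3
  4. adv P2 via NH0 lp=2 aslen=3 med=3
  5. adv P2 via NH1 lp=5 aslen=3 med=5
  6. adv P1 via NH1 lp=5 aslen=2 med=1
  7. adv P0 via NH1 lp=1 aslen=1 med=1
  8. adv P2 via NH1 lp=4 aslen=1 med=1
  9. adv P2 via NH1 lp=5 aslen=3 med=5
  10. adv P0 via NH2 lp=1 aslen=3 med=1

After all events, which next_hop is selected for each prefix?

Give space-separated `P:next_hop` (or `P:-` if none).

Answer: P0:NH0 P1:NH1 P2:NH1

Derivation:
Op 1: best P0=NH0 P1=- P2=-
Op 2: best P0=NH0 P1=- P2=NH0
Op 3: best P0=NH0 P1=NH2 P2=NH0
Op 4: best P0=NH0 P1=NH2 P2=NH0
Op 5: best P0=NH0 P1=NH2 P2=NH1
Op 6: best P0=NH0 P1=NH1 P2=NH1
Op 7: best P0=NH0 P1=NH1 P2=NH1
Op 8: best P0=NH0 P1=NH1 P2=NH1
Op 9: best P0=NH0 P1=NH1 P2=NH1
Op 10: best P0=NH0 P1=NH1 P2=NH1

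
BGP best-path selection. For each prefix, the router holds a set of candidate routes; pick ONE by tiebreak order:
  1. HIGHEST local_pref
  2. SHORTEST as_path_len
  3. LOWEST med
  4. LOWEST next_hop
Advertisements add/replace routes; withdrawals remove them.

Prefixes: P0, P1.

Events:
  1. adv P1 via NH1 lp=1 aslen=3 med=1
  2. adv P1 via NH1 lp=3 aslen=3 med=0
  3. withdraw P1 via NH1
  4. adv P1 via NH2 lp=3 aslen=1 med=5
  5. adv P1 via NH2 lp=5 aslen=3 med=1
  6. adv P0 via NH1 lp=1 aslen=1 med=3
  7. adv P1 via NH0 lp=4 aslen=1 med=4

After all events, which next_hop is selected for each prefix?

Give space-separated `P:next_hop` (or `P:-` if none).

Op 1: best P0=- P1=NH1
Op 2: best P0=- P1=NH1
Op 3: best P0=- P1=-
Op 4: best P0=- P1=NH2
Op 5: best P0=- P1=NH2
Op 6: best P0=NH1 P1=NH2
Op 7: best P0=NH1 P1=NH2

Answer: P0:NH1 P1:NH2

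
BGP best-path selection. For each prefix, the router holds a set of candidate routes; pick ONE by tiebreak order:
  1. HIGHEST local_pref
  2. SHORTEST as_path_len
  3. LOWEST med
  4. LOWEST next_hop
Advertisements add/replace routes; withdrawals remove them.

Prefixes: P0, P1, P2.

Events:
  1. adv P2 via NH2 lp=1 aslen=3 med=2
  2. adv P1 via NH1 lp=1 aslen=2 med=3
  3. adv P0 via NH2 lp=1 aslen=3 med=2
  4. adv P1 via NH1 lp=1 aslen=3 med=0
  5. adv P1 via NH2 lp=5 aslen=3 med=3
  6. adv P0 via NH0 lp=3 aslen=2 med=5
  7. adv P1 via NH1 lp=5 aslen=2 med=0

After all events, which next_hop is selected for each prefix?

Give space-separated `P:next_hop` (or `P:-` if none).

Op 1: best P0=- P1=- P2=NH2
Op 2: best P0=- P1=NH1 P2=NH2
Op 3: best P0=NH2 P1=NH1 P2=NH2
Op 4: best P0=NH2 P1=NH1 P2=NH2
Op 5: best P0=NH2 P1=NH2 P2=NH2
Op 6: best P0=NH0 P1=NH2 P2=NH2
Op 7: best P0=NH0 P1=NH1 P2=NH2

Answer: P0:NH0 P1:NH1 P2:NH2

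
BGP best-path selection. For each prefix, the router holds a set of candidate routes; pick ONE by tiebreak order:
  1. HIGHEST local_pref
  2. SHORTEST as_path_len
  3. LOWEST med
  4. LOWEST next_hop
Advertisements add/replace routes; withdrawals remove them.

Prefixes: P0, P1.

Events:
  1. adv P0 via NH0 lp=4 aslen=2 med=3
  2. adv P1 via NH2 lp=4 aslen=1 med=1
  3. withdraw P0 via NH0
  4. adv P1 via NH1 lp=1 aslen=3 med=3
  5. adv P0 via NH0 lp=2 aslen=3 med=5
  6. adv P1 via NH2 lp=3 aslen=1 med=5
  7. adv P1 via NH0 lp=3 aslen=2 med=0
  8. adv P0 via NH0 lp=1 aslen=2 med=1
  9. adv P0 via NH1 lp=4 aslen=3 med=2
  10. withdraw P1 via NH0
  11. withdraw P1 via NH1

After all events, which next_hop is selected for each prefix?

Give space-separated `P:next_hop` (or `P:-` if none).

Op 1: best P0=NH0 P1=-
Op 2: best P0=NH0 P1=NH2
Op 3: best P0=- P1=NH2
Op 4: best P0=- P1=NH2
Op 5: best P0=NH0 P1=NH2
Op 6: best P0=NH0 P1=NH2
Op 7: best P0=NH0 P1=NH2
Op 8: best P0=NH0 P1=NH2
Op 9: best P0=NH1 P1=NH2
Op 10: best P0=NH1 P1=NH2
Op 11: best P0=NH1 P1=NH2

Answer: P0:NH1 P1:NH2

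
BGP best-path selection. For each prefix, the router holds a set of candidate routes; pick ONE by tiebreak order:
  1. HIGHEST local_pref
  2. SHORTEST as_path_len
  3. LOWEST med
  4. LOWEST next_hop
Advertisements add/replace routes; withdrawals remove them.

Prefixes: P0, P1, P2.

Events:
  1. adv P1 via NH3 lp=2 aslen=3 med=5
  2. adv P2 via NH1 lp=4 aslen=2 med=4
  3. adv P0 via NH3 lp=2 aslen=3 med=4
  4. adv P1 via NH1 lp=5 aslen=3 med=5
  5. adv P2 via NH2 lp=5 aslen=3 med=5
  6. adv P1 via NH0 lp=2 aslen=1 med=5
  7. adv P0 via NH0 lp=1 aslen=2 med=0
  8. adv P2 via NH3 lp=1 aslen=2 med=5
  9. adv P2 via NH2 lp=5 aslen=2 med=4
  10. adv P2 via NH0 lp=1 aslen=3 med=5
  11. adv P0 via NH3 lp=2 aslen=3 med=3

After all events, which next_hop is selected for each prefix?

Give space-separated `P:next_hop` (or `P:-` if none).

Op 1: best P0=- P1=NH3 P2=-
Op 2: best P0=- P1=NH3 P2=NH1
Op 3: best P0=NH3 P1=NH3 P2=NH1
Op 4: best P0=NH3 P1=NH1 P2=NH1
Op 5: best P0=NH3 P1=NH1 P2=NH2
Op 6: best P0=NH3 P1=NH1 P2=NH2
Op 7: best P0=NH3 P1=NH1 P2=NH2
Op 8: best P0=NH3 P1=NH1 P2=NH2
Op 9: best P0=NH3 P1=NH1 P2=NH2
Op 10: best P0=NH3 P1=NH1 P2=NH2
Op 11: best P0=NH3 P1=NH1 P2=NH2

Answer: P0:NH3 P1:NH1 P2:NH2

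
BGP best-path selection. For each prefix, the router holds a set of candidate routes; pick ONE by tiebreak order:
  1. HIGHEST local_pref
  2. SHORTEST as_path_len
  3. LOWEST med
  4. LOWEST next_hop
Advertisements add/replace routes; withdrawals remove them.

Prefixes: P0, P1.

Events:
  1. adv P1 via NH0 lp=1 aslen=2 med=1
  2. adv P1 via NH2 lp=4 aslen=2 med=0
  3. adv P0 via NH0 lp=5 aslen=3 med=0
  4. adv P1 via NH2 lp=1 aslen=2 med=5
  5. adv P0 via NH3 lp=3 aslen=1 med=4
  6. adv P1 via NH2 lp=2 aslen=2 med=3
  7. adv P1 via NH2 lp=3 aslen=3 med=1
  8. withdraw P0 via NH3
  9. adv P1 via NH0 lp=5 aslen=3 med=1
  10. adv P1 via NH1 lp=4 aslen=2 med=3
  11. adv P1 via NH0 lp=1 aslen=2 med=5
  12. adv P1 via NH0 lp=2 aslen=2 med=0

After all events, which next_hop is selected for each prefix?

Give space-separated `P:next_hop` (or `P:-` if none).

Answer: P0:NH0 P1:NH1

Derivation:
Op 1: best P0=- P1=NH0
Op 2: best P0=- P1=NH2
Op 3: best P0=NH0 P1=NH2
Op 4: best P0=NH0 P1=NH0
Op 5: best P0=NH0 P1=NH0
Op 6: best P0=NH0 P1=NH2
Op 7: best P0=NH0 P1=NH2
Op 8: best P0=NH0 P1=NH2
Op 9: best P0=NH0 P1=NH0
Op 10: best P0=NH0 P1=NH0
Op 11: best P0=NH0 P1=NH1
Op 12: best P0=NH0 P1=NH1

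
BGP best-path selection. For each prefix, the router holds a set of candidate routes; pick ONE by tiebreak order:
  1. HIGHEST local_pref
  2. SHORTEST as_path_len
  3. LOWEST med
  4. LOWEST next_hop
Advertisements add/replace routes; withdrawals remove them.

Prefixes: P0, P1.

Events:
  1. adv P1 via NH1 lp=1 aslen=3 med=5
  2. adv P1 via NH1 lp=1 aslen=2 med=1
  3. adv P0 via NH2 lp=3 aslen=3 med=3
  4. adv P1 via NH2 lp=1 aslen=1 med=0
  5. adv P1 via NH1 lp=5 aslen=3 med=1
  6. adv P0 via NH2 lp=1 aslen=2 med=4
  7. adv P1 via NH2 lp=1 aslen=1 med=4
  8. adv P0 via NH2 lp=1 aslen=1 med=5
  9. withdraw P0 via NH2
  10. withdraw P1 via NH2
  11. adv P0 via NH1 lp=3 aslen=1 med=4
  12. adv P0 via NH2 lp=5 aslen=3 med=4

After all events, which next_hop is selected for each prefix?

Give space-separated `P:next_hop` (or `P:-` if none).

Op 1: best P0=- P1=NH1
Op 2: best P0=- P1=NH1
Op 3: best P0=NH2 P1=NH1
Op 4: best P0=NH2 P1=NH2
Op 5: best P0=NH2 P1=NH1
Op 6: best P0=NH2 P1=NH1
Op 7: best P0=NH2 P1=NH1
Op 8: best P0=NH2 P1=NH1
Op 9: best P0=- P1=NH1
Op 10: best P0=- P1=NH1
Op 11: best P0=NH1 P1=NH1
Op 12: best P0=NH2 P1=NH1

Answer: P0:NH2 P1:NH1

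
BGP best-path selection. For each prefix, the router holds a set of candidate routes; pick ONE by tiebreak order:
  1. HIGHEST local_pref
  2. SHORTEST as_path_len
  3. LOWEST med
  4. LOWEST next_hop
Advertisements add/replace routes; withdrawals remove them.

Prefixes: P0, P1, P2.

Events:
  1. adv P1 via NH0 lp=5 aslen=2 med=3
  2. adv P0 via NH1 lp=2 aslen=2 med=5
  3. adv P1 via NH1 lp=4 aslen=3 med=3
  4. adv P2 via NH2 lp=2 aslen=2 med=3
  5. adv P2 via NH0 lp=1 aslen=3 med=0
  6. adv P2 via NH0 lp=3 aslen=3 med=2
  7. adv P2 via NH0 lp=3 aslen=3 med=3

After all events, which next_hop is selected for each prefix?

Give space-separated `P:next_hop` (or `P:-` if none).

Op 1: best P0=- P1=NH0 P2=-
Op 2: best P0=NH1 P1=NH0 P2=-
Op 3: best P0=NH1 P1=NH0 P2=-
Op 4: best P0=NH1 P1=NH0 P2=NH2
Op 5: best P0=NH1 P1=NH0 P2=NH2
Op 6: best P0=NH1 P1=NH0 P2=NH0
Op 7: best P0=NH1 P1=NH0 P2=NH0

Answer: P0:NH1 P1:NH0 P2:NH0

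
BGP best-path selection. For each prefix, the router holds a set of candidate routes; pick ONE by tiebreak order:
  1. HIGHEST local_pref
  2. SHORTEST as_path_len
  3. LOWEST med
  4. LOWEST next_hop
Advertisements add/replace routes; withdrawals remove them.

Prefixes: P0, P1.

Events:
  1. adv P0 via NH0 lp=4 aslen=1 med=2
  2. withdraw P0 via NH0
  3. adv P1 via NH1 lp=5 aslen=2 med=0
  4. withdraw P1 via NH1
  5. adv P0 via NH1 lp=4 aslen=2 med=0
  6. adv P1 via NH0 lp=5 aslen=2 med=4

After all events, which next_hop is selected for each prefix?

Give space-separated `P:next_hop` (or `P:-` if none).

Op 1: best P0=NH0 P1=-
Op 2: best P0=- P1=-
Op 3: best P0=- P1=NH1
Op 4: best P0=- P1=-
Op 5: best P0=NH1 P1=-
Op 6: best P0=NH1 P1=NH0

Answer: P0:NH1 P1:NH0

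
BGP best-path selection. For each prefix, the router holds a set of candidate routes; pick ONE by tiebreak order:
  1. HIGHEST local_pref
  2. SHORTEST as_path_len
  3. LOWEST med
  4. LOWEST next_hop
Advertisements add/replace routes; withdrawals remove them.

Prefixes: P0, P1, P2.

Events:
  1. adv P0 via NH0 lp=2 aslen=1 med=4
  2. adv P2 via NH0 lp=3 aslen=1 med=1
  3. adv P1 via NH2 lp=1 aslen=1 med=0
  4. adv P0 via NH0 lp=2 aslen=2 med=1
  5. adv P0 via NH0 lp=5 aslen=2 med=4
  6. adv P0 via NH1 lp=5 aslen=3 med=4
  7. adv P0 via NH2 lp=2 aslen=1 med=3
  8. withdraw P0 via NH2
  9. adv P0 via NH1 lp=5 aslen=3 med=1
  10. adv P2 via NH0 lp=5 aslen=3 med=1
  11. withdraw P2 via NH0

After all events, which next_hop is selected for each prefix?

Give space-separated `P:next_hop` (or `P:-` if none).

Answer: P0:NH0 P1:NH2 P2:-

Derivation:
Op 1: best P0=NH0 P1=- P2=-
Op 2: best P0=NH0 P1=- P2=NH0
Op 3: best P0=NH0 P1=NH2 P2=NH0
Op 4: best P0=NH0 P1=NH2 P2=NH0
Op 5: best P0=NH0 P1=NH2 P2=NH0
Op 6: best P0=NH0 P1=NH2 P2=NH0
Op 7: best P0=NH0 P1=NH2 P2=NH0
Op 8: best P0=NH0 P1=NH2 P2=NH0
Op 9: best P0=NH0 P1=NH2 P2=NH0
Op 10: best P0=NH0 P1=NH2 P2=NH0
Op 11: best P0=NH0 P1=NH2 P2=-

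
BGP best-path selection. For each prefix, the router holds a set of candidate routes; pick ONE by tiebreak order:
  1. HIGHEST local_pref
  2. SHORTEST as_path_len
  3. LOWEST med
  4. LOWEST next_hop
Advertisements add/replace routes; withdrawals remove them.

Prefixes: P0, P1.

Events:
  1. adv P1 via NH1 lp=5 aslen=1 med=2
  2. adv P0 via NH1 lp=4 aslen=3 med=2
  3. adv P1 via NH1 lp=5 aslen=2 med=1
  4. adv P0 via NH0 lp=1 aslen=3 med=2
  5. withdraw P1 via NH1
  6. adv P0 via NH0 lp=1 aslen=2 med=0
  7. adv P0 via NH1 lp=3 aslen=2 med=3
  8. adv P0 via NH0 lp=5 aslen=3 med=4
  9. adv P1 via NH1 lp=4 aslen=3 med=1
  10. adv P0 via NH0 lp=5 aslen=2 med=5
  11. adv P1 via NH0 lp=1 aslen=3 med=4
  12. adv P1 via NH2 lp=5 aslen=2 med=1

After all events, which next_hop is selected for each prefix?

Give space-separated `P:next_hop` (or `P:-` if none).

Op 1: best P0=- P1=NH1
Op 2: best P0=NH1 P1=NH1
Op 3: best P0=NH1 P1=NH1
Op 4: best P0=NH1 P1=NH1
Op 5: best P0=NH1 P1=-
Op 6: best P0=NH1 P1=-
Op 7: best P0=NH1 P1=-
Op 8: best P0=NH0 P1=-
Op 9: best P0=NH0 P1=NH1
Op 10: best P0=NH0 P1=NH1
Op 11: best P0=NH0 P1=NH1
Op 12: best P0=NH0 P1=NH2

Answer: P0:NH0 P1:NH2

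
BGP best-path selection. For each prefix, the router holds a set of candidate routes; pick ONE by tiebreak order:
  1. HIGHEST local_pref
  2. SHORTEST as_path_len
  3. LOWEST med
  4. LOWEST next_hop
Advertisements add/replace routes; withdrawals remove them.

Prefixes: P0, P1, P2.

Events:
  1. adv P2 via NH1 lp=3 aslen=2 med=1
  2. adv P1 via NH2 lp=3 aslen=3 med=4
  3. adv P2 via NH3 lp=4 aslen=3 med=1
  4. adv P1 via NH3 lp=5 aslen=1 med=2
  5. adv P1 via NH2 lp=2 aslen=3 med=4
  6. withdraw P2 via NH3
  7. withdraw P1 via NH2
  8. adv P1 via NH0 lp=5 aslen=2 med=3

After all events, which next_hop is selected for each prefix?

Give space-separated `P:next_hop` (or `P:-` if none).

Op 1: best P0=- P1=- P2=NH1
Op 2: best P0=- P1=NH2 P2=NH1
Op 3: best P0=- P1=NH2 P2=NH3
Op 4: best P0=- P1=NH3 P2=NH3
Op 5: best P0=- P1=NH3 P2=NH3
Op 6: best P0=- P1=NH3 P2=NH1
Op 7: best P0=- P1=NH3 P2=NH1
Op 8: best P0=- P1=NH3 P2=NH1

Answer: P0:- P1:NH3 P2:NH1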